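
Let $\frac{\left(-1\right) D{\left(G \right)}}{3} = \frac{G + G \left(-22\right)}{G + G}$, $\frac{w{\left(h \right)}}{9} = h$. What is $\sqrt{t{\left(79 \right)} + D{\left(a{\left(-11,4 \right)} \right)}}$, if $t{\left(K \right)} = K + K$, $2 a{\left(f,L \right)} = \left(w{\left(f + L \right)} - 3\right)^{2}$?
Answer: $\frac{\sqrt{758}}{2} \approx 13.766$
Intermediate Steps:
$w{\left(h \right)} = 9 h$
$a{\left(f,L \right)} = \frac{\left(-3 + 9 L + 9 f\right)^{2}}{2}$ ($a{\left(f,L \right)} = \frac{\left(9 \left(f + L\right) - 3\right)^{2}}{2} = \frac{\left(9 \left(L + f\right) - 3\right)^{2}}{2} = \frac{\left(\left(9 L + 9 f\right) - 3\right)^{2}}{2} = \frac{\left(-3 + 9 L + 9 f\right)^{2}}{2}$)
$D{\left(G \right)} = \frac{63}{2}$ ($D{\left(G \right)} = - 3 \frac{G + G \left(-22\right)}{G + G} = - 3 \frac{G - 22 G}{2 G} = - 3 - 21 G \frac{1}{2 G} = \left(-3\right) \left(- \frac{21}{2}\right) = \frac{63}{2}$)
$t{\left(K \right)} = 2 K$
$\sqrt{t{\left(79 \right)} + D{\left(a{\left(-11,4 \right)} \right)}} = \sqrt{2 \cdot 79 + \frac{63}{2}} = \sqrt{158 + \frac{63}{2}} = \sqrt{\frac{379}{2}} = \frac{\sqrt{758}}{2}$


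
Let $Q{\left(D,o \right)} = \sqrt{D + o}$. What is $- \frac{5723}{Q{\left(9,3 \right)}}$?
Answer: $- \frac{5723 \sqrt{3}}{6} \approx -1652.1$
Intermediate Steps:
$- \frac{5723}{Q{\left(9,3 \right)}} = - \frac{5723}{\sqrt{9 + 3}} = - \frac{5723}{\sqrt{12}} = - \frac{5723}{2 \sqrt{3}} = - 5723 \frac{\sqrt{3}}{6} = - \frac{5723 \sqrt{3}}{6}$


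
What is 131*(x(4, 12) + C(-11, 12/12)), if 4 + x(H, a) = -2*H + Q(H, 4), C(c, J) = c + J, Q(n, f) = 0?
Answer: -2882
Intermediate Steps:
C(c, J) = J + c
x(H, a) = -4 - 2*H (x(H, a) = -4 + (-2*H + 0) = -4 - 2*H)
131*(x(4, 12) + C(-11, 12/12)) = 131*((-4 - 2*4) + (12/12 - 11)) = 131*((-4 - 8) + (12*(1/12) - 11)) = 131*(-12 + (1 - 11)) = 131*(-12 - 10) = 131*(-22) = -2882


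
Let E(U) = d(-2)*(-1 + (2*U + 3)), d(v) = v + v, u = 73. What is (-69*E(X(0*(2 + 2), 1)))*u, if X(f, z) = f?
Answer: 40296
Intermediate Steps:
d(v) = 2*v
E(U) = -8 - 8*U (E(U) = (2*(-2))*(-1 + (2*U + 3)) = -4*(-1 + (3 + 2*U)) = -4*(2 + 2*U) = -8 - 8*U)
(-69*E(X(0*(2 + 2), 1)))*u = -69*(-8 - 0*(2 + 2))*73 = -69*(-8 - 0*4)*73 = -69*(-8 - 8*0)*73 = -69*(-8 + 0)*73 = -69*(-8)*73 = 552*73 = 40296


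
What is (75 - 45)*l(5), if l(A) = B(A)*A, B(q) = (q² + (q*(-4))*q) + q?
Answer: -10500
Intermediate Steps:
B(q) = q - 3*q² (B(q) = (q² + (-4*q)*q) + q = (q² - 4*q²) + q = -3*q² + q = q - 3*q²)
l(A) = A²*(1 - 3*A) (l(A) = (A*(1 - 3*A))*A = A²*(1 - 3*A))
(75 - 45)*l(5) = (75 - 45)*(5²*(1 - 3*5)) = 30*(25*(1 - 15)) = 30*(25*(-14)) = 30*(-350) = -10500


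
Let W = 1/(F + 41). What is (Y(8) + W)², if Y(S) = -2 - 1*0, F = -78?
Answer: 5625/1369 ≈ 4.1088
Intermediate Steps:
Y(S) = -2 (Y(S) = -2 + 0 = -2)
W = -1/37 (W = 1/(-78 + 41) = 1/(-37) = -1/37 ≈ -0.027027)
(Y(8) + W)² = (-2 - 1/37)² = (-75/37)² = 5625/1369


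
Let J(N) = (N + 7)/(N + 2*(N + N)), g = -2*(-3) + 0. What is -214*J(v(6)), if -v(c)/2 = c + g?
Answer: -1819/60 ≈ -30.317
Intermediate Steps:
g = 6 (g = 6 + 0 = 6)
v(c) = -12 - 2*c (v(c) = -2*(c + 6) = -2*(6 + c) = -12 - 2*c)
J(N) = (7 + N)/(5*N) (J(N) = (7 + N)/(N + 2*(2*N)) = (7 + N)/(N + 4*N) = (7 + N)/((5*N)) = (7 + N)*(1/(5*N)) = (7 + N)/(5*N))
-214*J(v(6)) = -214*(7 + (-12 - 2*6))/(5*(-12 - 2*6)) = -214*(7 + (-12 - 12))/(5*(-12 - 12)) = -214*(7 - 24)/(5*(-24)) = -214*(-1)*(-17)/(5*24) = -214*17/120 = -1819/60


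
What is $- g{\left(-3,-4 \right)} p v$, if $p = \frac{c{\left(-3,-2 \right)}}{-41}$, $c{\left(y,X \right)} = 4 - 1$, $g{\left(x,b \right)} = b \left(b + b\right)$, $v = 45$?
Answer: $\frac{4320}{41} \approx 105.37$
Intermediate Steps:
$g{\left(x,b \right)} = 2 b^{2}$ ($g{\left(x,b \right)} = b 2 b = 2 b^{2}$)
$c{\left(y,X \right)} = 3$
$p = - \frac{3}{41}$ ($p = \frac{3}{-41} = 3 \left(- \frac{1}{41}\right) = - \frac{3}{41} \approx -0.073171$)
$- g{\left(-3,-4 \right)} p v = - 2 \left(-4\right)^{2} \left(- \frac{3}{41}\right) 45 = - 2 \cdot 16 \left(- \frac{3}{41}\right) 45 = - 32 \left(- \frac{3}{41}\right) 45 = - \frac{\left(-96\right) 45}{41} = \left(-1\right) \left(- \frac{4320}{41}\right) = \frac{4320}{41}$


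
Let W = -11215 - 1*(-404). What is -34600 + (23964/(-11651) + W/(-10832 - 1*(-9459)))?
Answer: -553397019411/15996823 ≈ -34594.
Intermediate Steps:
W = -10811 (W = -11215 + 404 = -10811)
-34600 + (23964/(-11651) + W/(-10832 - 1*(-9459))) = -34600 + (23964/(-11651) - 10811/(-10832 - 1*(-9459))) = -34600 + (23964*(-1/11651) - 10811/(-10832 + 9459)) = -34600 + (-23964/11651 - 10811/(-1373)) = -34600 + (-23964/11651 - 10811*(-1/1373)) = -34600 + (-23964/11651 + 10811/1373) = -34600 + 93056389/15996823 = -553397019411/15996823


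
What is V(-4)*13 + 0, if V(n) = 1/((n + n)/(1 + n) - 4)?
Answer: -39/4 ≈ -9.7500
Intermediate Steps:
V(n) = 1/(-4 + 2*n/(1 + n)) (V(n) = 1/((2*n)/(1 + n) - 4) = 1/(2*n/(1 + n) - 4) = 1/(-4 + 2*n/(1 + n)))
V(-4)*13 + 0 = ((-1 - 1*(-4))/(2*(2 - 4)))*13 + 0 = ((½)*(-1 + 4)/(-2))*13 + 0 = ((½)*(-½)*3)*13 + 0 = -¾*13 + 0 = -39/4 + 0 = -39/4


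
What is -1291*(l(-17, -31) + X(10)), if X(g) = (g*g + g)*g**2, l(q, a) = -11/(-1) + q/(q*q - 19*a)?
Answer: -12480924531/878 ≈ -1.4215e+7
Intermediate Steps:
l(q, a) = 11 + q/(q**2 - 19*a) (l(q, a) = -11*(-1) + q/(q**2 - 19*a) = 11 + q/(q**2 - 19*a))
X(g) = g**2*(g + g**2) (X(g) = (g**2 + g)*g**2 = (g + g**2)*g**2 = g**2*(g + g**2))
-1291*(l(-17, -31) + X(10)) = -1291*((-1*(-17) - 11*(-17)**2 + 209*(-31))/(-1*(-17)**2 + 19*(-31)) + 10**3*(1 + 10)) = -1291*((17 - 11*289 - 6479)/(-1*289 - 589) + 1000*11) = -1291*((17 - 3179 - 6479)/(-289 - 589) + 11000) = -1291*(-9641/(-878) + 11000) = -1291*(-1/878*(-9641) + 11000) = -1291*(9641/878 + 11000) = -1291*9667641/878 = -12480924531/878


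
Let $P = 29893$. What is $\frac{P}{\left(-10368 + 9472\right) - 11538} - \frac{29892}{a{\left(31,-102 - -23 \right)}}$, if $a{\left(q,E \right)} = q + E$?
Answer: $\frac{15426761}{24868} \approx 620.35$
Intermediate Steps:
$a{\left(q,E \right)} = E + q$
$\frac{P}{\left(-10368 + 9472\right) - 11538} - \frac{29892}{a{\left(31,-102 - -23 \right)}} = \frac{29893}{\left(-10368 + 9472\right) - 11538} - \frac{29892}{\left(-102 - -23\right) + 31} = \frac{29893}{-896 - 11538} - \frac{29892}{\left(-102 + 23\right) + 31} = \frac{29893}{-12434} - \frac{29892}{-79 + 31} = 29893 \left(- \frac{1}{12434}\right) - \frac{29892}{-48} = - \frac{29893}{12434} - - \frac{2491}{4} = - \frac{29893}{12434} + \frac{2491}{4} = \frac{15426761}{24868}$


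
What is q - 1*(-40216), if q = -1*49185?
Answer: -8969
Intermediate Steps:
q = -49185
q - 1*(-40216) = -49185 - 1*(-40216) = -49185 + 40216 = -8969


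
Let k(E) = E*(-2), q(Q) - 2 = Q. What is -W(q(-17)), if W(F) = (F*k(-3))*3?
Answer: 270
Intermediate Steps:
q(Q) = 2 + Q
k(E) = -2*E
W(F) = 18*F (W(F) = (F*(-2*(-3)))*3 = (F*6)*3 = (6*F)*3 = 18*F)
-W(q(-17)) = -18*(2 - 17) = -18*(-15) = -1*(-270) = 270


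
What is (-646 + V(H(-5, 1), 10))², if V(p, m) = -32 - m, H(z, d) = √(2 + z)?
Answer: 473344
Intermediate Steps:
(-646 + V(H(-5, 1), 10))² = (-646 + (-32 - 1*10))² = (-646 + (-32 - 10))² = (-646 - 42)² = (-688)² = 473344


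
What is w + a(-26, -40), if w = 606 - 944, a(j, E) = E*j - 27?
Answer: 675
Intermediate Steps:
a(j, E) = -27 + E*j
w = -338
w + a(-26, -40) = -338 + (-27 - 40*(-26)) = -338 + (-27 + 1040) = -338 + 1013 = 675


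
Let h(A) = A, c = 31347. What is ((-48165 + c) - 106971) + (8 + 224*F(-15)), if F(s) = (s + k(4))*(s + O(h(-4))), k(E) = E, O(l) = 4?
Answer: -96677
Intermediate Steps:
F(s) = (4 + s)**2 (F(s) = (s + 4)*(s + 4) = (4 + s)*(4 + s) = (4 + s)**2)
((-48165 + c) - 106971) + (8 + 224*F(-15)) = ((-48165 + 31347) - 106971) + (8 + 224*(16 + (-15)**2 + 8*(-15))) = (-16818 - 106971) + (8 + 224*(16 + 225 - 120)) = -123789 + (8 + 224*121) = -123789 + (8 + 27104) = -123789 + 27112 = -96677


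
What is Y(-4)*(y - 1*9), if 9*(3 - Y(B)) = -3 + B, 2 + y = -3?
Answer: -476/9 ≈ -52.889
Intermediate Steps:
y = -5 (y = -2 - 3 = -5)
Y(B) = 10/3 - B/9 (Y(B) = 3 - (-3 + B)/9 = 3 + (1/3 - B/9) = 10/3 - B/9)
Y(-4)*(y - 1*9) = (10/3 - 1/9*(-4))*(-5 - 1*9) = (10/3 + 4/9)*(-5 - 9) = (34/9)*(-14) = -476/9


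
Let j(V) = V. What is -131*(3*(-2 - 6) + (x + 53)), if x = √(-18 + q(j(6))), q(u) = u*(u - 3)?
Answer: -3799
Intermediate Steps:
q(u) = u*(-3 + u)
x = 0 (x = √(-18 + 6*(-3 + 6)) = √(-18 + 6*3) = √(-18 + 18) = √0 = 0)
-131*(3*(-2 - 6) + (x + 53)) = -131*(3*(-2 - 6) + (0 + 53)) = -131*(3*(-8) + 53) = -131*(-24 + 53) = -131*29 = -3799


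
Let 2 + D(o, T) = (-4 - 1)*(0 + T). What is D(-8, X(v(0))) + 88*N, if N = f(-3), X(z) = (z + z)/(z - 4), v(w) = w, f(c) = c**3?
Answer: -2378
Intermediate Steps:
X(z) = 2*z/(-4 + z) (X(z) = (2*z)/(-4 + z) = 2*z/(-4 + z))
D(o, T) = -2 - 5*T (D(o, T) = -2 + (-4 - 1)*(0 + T) = -2 - 5*T)
N = -27 (N = (-3)**3 = -27)
D(-8, X(v(0))) + 88*N = (-2 - 10*0/(-4 + 0)) + 88*(-27) = (-2 - 10*0/(-4)) - 2376 = (-2 - 10*0*(-1)/4) - 2376 = (-2 - 5*0) - 2376 = (-2 + 0) - 2376 = -2 - 2376 = -2378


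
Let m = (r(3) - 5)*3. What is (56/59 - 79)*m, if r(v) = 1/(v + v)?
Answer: 133545/118 ≈ 1131.7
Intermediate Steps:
r(v) = 1/(2*v)
m = -29/2 (m = ((1/2)/3 - 5)*3 = ((1/2)*(1/3) - 5)*3 = (1/6 - 5)*3 = -29/6*3 = -29/2 ≈ -14.500)
(56/59 - 79)*m = (56/59 - 79)*(-29/2) = -4605/59*(-29/2) = 133545/118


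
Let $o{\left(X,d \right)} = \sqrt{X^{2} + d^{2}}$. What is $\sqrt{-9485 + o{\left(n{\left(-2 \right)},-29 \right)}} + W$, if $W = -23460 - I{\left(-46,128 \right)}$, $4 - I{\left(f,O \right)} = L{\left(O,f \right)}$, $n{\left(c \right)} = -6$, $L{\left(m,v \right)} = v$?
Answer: $-23510 + i \sqrt{9485 - \sqrt{877}} \approx -23510.0 + 97.239 i$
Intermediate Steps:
$I{\left(f,O \right)} = 4 - f$
$W = -23510$ ($W = -23460 - \left(4 - -46\right) = -23460 - \left(4 + 46\right) = -23460 - 50 = -23510$)
$\sqrt{-9485 + o{\left(n{\left(-2 \right)},-29 \right)}} + W = \sqrt{-9485 + \sqrt{\left(-6\right)^{2} + \left(-29\right)^{2}}} - 23510 = \sqrt{-9485 + \sqrt{36 + 841}} - 23510 = \sqrt{-9485 + \sqrt{877}} - 23510 = -23510 + \sqrt{-9485 + \sqrt{877}}$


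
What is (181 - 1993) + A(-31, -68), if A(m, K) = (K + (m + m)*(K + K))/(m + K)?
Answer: -62584/33 ≈ -1896.5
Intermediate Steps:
A(m, K) = (K + 4*K*m)/(K + m) (A(m, K) = (K + (2*m)*(2*K))/(K + m) = (K + 4*K*m)/(K + m))
(181 - 1993) + A(-31, -68) = (181 - 1993) - 68*(1 + 4*(-31))/(-68 - 31) = -1812 - 68*(1 - 124)/(-99) = -1812 - 68*(-1/99)*(-123) = -1812 - 2788/33 = -62584/33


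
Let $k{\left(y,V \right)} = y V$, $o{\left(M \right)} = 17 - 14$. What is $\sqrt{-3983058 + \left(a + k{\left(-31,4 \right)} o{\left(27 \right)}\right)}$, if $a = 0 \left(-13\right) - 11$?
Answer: $11 i \sqrt{32921} \approx 1995.9 i$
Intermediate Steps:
$a = -11$ ($a = 0 - 11 = -11$)
$o{\left(M \right)} = 3$ ($o{\left(M \right)} = 17 - 14 = 3$)
$k{\left(y,V \right)} = V y$
$\sqrt{-3983058 + \left(a + k{\left(-31,4 \right)} o{\left(27 \right)}\right)} = \sqrt{-3983058 + \left(-11 + 4 \left(-31\right) 3\right)} = \sqrt{-3983058 - 383} = \sqrt{-3983441} = 11 i \sqrt{32921}$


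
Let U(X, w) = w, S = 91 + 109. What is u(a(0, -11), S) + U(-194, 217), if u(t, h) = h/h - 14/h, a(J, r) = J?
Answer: 21793/100 ≈ 217.93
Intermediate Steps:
S = 200
u(t, h) = 1 - 14/h
u(a(0, -11), S) + U(-194, 217) = (-14 + 200)/200 + 217 = (1/200)*186 + 217 = 93/100 + 217 = 21793/100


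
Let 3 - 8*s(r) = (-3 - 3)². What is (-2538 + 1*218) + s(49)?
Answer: -18593/8 ≈ -2324.1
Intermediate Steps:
s(r) = -33/8 (s(r) = 3/8 - (-3 - 3)²/8 = 3/8 - ⅛*(-6)² = 3/8 - ⅛*36 = 3/8 - 9/2 = -33/8)
(-2538 + 1*218) + s(49) = (-2538 + 1*218) - 33/8 = (-2538 + 218) - 33/8 = -2320 - 33/8 = -18593/8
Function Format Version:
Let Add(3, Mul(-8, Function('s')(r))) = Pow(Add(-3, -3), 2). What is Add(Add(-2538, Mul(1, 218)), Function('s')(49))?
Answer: Rational(-18593, 8) ≈ -2324.1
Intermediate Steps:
Function('s')(r) = Rational(-33, 8) (Function('s')(r) = Add(Rational(3, 8), Mul(Rational(-1, 8), Pow(Add(-3, -3), 2))) = Add(Rational(3, 8), Mul(Rational(-1, 8), Pow(-6, 2))) = Add(Rational(3, 8), Mul(Rational(-1, 8), 36)) = Add(Rational(3, 8), Rational(-9, 2)) = Rational(-33, 8))
Add(Add(-2538, Mul(1, 218)), Function('s')(49)) = Add(Add(-2538, Mul(1, 218)), Rational(-33, 8)) = Add(Add(-2538, 218), Rational(-33, 8)) = Add(-2320, Rational(-33, 8)) = Rational(-18593, 8)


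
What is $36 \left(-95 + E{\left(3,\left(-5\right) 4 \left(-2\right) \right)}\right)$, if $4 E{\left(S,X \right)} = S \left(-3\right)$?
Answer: $-3501$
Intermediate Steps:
$E{\left(S,X \right)} = - \frac{3 S}{4}$ ($E{\left(S,X \right)} = \frac{S \left(-3\right)}{4} = \frac{\left(-3\right) S}{4} = - \frac{3 S}{4}$)
$36 \left(-95 + E{\left(3,\left(-5\right) 4 \left(-2\right) \right)}\right) = 36 \left(-95 - \frac{9}{4}\right) = 36 \left(- \frac{389}{4}\right) = -3501$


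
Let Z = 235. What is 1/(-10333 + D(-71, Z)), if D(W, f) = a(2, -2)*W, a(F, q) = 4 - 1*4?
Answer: -1/10333 ≈ -9.6777e-5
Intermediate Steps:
a(F, q) = 0 (a(F, q) = 4 - 4 = 0)
D(W, f) = 0 (D(W, f) = 0*W = 0)
1/(-10333 + D(-71, Z)) = 1/(-10333 + 0) = 1/(-10333) = -1/10333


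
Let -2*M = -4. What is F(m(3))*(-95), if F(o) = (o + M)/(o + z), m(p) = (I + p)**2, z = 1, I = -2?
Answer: -285/2 ≈ -142.50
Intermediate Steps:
M = 2 (M = -1/2*(-4) = 2)
m(p) = (-2 + p)**2
F(o) = (2 + o)/(1 + o) (F(o) = (o + 2)/(o + 1) = (2 + o)/(1 + o))
F(m(3))*(-95) = ((2 + (-2 + 3)**2)/(1 + (-2 + 3)**2))*(-95) = ((2 + 1**2)/(1 + 1**2))*(-95) = ((2 + 1)/(1 + 1))*(-95) = (3/2)*(-95) = -285/2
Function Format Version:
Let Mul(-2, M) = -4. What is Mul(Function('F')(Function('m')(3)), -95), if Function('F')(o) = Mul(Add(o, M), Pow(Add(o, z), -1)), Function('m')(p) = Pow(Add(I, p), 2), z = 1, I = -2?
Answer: Rational(-285, 2) ≈ -142.50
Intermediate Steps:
M = 2 (M = Mul(Rational(-1, 2), -4) = 2)
Function('m')(p) = Pow(Add(-2, p), 2)
Function('F')(o) = Mul(Pow(Add(1, o), -1), Add(2, o)) (Function('F')(o) = Mul(Add(o, 2), Pow(Add(o, 1), -1)) = Mul(Add(2, o), Pow(Add(1, o), -1)) = Mul(Pow(Add(1, o), -1), Add(2, o)))
Mul(Function('F')(Function('m')(3)), -95) = Mul(Mul(Pow(Add(1, Pow(Add(-2, 3), 2)), -1), Add(2, Pow(Add(-2, 3), 2))), -95) = Mul(Mul(Pow(Add(1, Pow(1, 2)), -1), Add(2, Pow(1, 2))), -95) = Mul(Mul(Pow(Add(1, 1), -1), Add(2, 1)), -95) = Mul(Mul(Pow(2, -1), 3), -95) = Mul(Mul(Rational(1, 2), 3), -95) = Mul(Rational(3, 2), -95) = Rational(-285, 2)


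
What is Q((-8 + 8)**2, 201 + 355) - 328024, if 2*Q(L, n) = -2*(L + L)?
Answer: -328024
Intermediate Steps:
Q(L, n) = -2*L (Q(L, n) = (-2*(L + L))/2 = (-4*L)/2 = -2*L)
Q((-8 + 8)**2, 201 + 355) - 328024 = -2*(-8 + 8)**2 - 328024 = -2*0**2 - 328024 = -2*0 - 328024 = 0 - 328024 = -328024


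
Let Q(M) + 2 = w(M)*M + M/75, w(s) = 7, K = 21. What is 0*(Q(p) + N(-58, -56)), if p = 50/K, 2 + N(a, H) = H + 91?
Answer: 0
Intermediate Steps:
N(a, H) = 89 + H (N(a, H) = -2 + (H + 91) = -2 + (91 + H) = 89 + H)
p = 50/21 ≈ 2.3810
Q(M) = -2 + 526*M/75 (Q(M) = -2 + (7*M + M/75) = -2 + 526*M/75)
0*(Q(p) + N(-58, -56)) = 0*((-2 + (526/75)*(50/21)) + (89 - 56)) = 0*((-2 + 1052/63) + 33) = 0*(926/63 + 33) = 0*(3005/63) = 0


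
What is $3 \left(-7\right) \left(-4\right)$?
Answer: $84$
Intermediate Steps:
$3 \left(-7\right) \left(-4\right) = \left(-21\right) \left(-4\right) = 84$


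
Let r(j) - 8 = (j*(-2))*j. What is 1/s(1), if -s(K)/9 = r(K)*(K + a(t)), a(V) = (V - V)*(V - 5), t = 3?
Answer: -1/54 ≈ -0.018519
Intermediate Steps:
a(V) = 0 (a(V) = 0*(-5 + V) = 0)
r(j) = 8 - 2*j² (r(j) = 8 + (j*(-2))*j = 8 + (-2*j)*j = 8 - 2*j²)
s(K) = -9*K*(8 - 2*K²) (s(K) = -9*(8 - 2*K²)*(K + 0) = -9*(8 - 2*K²)*K = -9*K*(8 - 2*K²))
1/s(1) = 1/(18*1*(-4 + 1²)) = 1/(18*1*(-4 + 1)) = 1/(18*1*(-3)) = 1/(-54) = -1/54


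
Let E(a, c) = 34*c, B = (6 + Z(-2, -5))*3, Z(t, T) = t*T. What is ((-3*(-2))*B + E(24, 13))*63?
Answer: 45990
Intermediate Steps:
Z(t, T) = T*t
B = 48 (B = (6 - 5*(-2))*3 = (6 + 10)*3 = 16*3 = 48)
((-3*(-2))*B + E(24, 13))*63 = (-3*(-2)*48 + 34*13)*63 = (6*48 + 442)*63 = (288 + 442)*63 = 730*63 = 45990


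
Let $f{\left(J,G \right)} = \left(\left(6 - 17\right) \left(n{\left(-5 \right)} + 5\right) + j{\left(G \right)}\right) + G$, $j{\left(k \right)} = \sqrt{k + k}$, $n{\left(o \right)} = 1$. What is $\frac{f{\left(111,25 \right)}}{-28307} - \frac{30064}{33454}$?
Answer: $- \frac{424825017}{473491189} - \frac{5 \sqrt{2}}{28307} \approx -0.89747$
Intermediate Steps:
$j{\left(k \right)} = \sqrt{2} \sqrt{k}$ ($j{\left(k \right)} = \sqrt{2 k} = \sqrt{2} \sqrt{k}$)
$f{\left(J,G \right)} = -66 + G + \sqrt{2} \sqrt{G}$ ($f{\left(J,G \right)} = \left(\left(6 - 17\right) \left(1 + 5\right) + \sqrt{2} \sqrt{G}\right) + G = \left(\left(-11\right) 6 + \sqrt{2} \sqrt{G}\right) + G = \left(-66 + \sqrt{2} \sqrt{G}\right) + G = -66 + G + \sqrt{2} \sqrt{G}$)
$\frac{f{\left(111,25 \right)}}{-28307} - \frac{30064}{33454} = \frac{-66 + 25 + \sqrt{2} \sqrt{25}}{-28307} - \frac{30064}{33454} = \left(-66 + 25 + \sqrt{2} \cdot 5\right) \left(- \frac{1}{28307}\right) - \frac{15032}{16727} = \left(-66 + 25 + 5 \sqrt{2}\right) \left(- \frac{1}{28307}\right) - \frac{15032}{16727} = \left(-41 + 5 \sqrt{2}\right) \left(- \frac{1}{28307}\right) - \frac{15032}{16727} = \left(\frac{41}{28307} - \frac{5 \sqrt{2}}{28307}\right) - \frac{15032}{16727} = - \frac{424825017}{473491189} - \frac{5 \sqrt{2}}{28307}$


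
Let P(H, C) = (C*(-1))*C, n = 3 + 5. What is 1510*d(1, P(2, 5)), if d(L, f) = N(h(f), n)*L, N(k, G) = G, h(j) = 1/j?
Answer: 12080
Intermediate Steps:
n = 8
P(H, C) = -C² (P(H, C) = (-C)*C = -C²)
d(L, f) = 8*L
1510*d(1, P(2, 5)) = 1510*(8*1) = 1510*8 = 12080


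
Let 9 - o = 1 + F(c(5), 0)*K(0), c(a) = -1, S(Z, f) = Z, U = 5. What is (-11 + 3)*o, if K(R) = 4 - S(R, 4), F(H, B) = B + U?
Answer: 96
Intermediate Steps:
F(H, B) = 5 + B (F(H, B) = B + 5 = 5 + B)
K(R) = 4 - R
o = -12 (o = 9 - (1 + (5 + 0)*(4 - 1*0)) = 9 - (1 + 5*(4 + 0)) = 9 - (1 + 5*4) = 9 - (1 + 20) = 9 - 1*21 = 9 - 21 = -12)
(-11 + 3)*o = (-11 + 3)*(-12) = -8*(-12) = 96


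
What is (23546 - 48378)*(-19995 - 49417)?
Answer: 1723638784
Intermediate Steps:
(23546 - 48378)*(-19995 - 49417) = -24832*(-69412) = 1723638784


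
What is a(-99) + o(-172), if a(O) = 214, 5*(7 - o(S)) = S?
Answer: 1277/5 ≈ 255.40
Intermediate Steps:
o(S) = 7 - S/5
a(-99) + o(-172) = 214 + (7 - ⅕*(-172)) = 214 + (7 + 172/5) = 214 + 207/5 = 1277/5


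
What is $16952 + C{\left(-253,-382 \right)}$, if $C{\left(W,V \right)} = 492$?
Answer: $17444$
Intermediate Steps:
$16952 + C{\left(-253,-382 \right)} = 16952 + 492 = 17444$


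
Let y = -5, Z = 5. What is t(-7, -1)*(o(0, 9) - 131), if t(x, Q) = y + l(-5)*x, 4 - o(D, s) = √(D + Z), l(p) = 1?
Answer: 1524 + 12*√5 ≈ 1550.8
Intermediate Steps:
o(D, s) = 4 - √(5 + D) (o(D, s) = 4 - √(D + 5) = 4 - √(5 + D))
t(x, Q) = -5 + x (t(x, Q) = -5 + 1*x = -5 + x)
t(-7, -1)*(o(0, 9) - 131) = (-5 - 7)*((4 - √(5 + 0)) - 131) = -12*((4 - √5) - 131) = -12*(-127 - √5) = 1524 + 12*√5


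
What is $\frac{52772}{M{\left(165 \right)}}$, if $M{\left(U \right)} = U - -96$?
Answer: $\frac{52772}{261} \approx 202.19$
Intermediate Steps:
$M{\left(U \right)} = 96 + U$ ($M{\left(U \right)} = U + 96 = 96 + U$)
$\frac{52772}{M{\left(165 \right)}} = \frac{52772}{96 + 165} = \frac{52772}{261}$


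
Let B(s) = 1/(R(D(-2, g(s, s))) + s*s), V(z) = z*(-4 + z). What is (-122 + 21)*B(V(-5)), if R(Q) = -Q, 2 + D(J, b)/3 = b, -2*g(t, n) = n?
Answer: -202/4197 ≈ -0.048130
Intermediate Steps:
g(t, n) = -n/2
D(J, b) = -6 + 3*b
B(s) = 1/(6 + s² + 3*s/2) (B(s) = 1/(-(-6 + 3*(-s/2)) + s*s) = 1/(-(-6 - 3*s/2) + s²) = 1/((6 + 3*s/2) + s²) = 1/(6 + s² + 3*s/2))
(-122 + 21)*B(V(-5)) = (-122 + 21)*(2/(12 + 2*(-5*(-4 - 5))² + 3*(-5*(-4 - 5)))) = -202/(12 + 2*(-5*(-9))² + 3*(-5*(-9))) = -202/(12 + 2*45² + 3*45) = -202/(12 + 2*2025 + 135) = -202/(12 + 4050 + 135) = -202/4197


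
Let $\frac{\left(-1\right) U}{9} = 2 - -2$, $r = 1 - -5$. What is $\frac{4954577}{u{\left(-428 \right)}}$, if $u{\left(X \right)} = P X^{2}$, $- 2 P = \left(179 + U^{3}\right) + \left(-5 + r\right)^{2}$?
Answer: $\frac{4954577}{4256829792} \approx 0.0011639$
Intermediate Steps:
$r = 6$ ($r = 1 + 5 = 6$)
$U = -36$ ($U = - 9 \left(2 - -2\right) = - 9 \left(2 + 2\right) = \left(-9\right) 4 = -36$)
$P = 23238$ ($P = - \frac{\left(179 + \left(-36\right)^{3}\right) + \left(-5 + 6\right)^{2}}{2} = - \frac{\left(179 - 46656\right) + 1^{2}}{2} = - \frac{-46477 + 1}{2} = \left(- \frac{1}{2}\right) \left(-46476\right) = 23238$)
$u{\left(X \right)} = 23238 X^{2}$
$\frac{4954577}{u{\left(-428 \right)}} = \frac{4954577}{23238 \left(-428\right)^{2}} = \frac{4954577}{23238 \cdot 183184} = \frac{4954577}{4256829792}$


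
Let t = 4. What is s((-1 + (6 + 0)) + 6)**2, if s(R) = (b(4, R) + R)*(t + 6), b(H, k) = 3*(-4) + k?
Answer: 10000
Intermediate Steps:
b(H, k) = -12 + k
s(R) = -120 + 20*R (s(R) = ((-12 + R) + R)*(4 + 6) = (-12 + 2*R)*10 = -120 + 20*R)
s((-1 + (6 + 0)) + 6)**2 = (-120 + 20*((-1 + (6 + 0)) + 6))**2 = (-120 + 20*((-1 + 6) + 6))**2 = (-120 + 20*(5 + 6))**2 = (-120 + 20*11)**2 = (-120 + 220)**2 = 100**2 = 10000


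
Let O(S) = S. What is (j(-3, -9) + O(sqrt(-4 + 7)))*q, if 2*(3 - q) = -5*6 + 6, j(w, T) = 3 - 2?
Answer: 15 + 15*sqrt(3) ≈ 40.981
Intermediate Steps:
j(w, T) = 1
q = 15 (q = 3 - (-5*6 + 6)/2 = 3 - (-30 + 6)/2 = 3 - 1/2*(-24) = 3 + 12 = 15)
(j(-3, -9) + O(sqrt(-4 + 7)))*q = (1 + sqrt(-4 + 7))*15 = (1 + sqrt(3))*15 = 15 + 15*sqrt(3)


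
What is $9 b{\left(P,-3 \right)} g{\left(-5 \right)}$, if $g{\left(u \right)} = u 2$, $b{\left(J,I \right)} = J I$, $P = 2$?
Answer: $540$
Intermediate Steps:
$b{\left(J,I \right)} = I J$
$g{\left(u \right)} = 2 u$
$9 b{\left(P,-3 \right)} g{\left(-5 \right)} = 9 \left(\left(-3\right) 2\right) 2 \left(-5\right) = 9 \left(-6\right) \left(-10\right) = \left(-54\right) \left(-10\right) = 540$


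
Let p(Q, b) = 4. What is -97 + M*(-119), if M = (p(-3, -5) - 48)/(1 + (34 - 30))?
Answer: 4751/5 ≈ 950.20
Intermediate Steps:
M = -44/5 (M = (4 - 48)/(1 + (34 - 30)) = -44/(1 + 4) = -44/5 ≈ -8.8000)
-97 + M*(-119) = -97 - 44/5*(-119) = -97 + 5236/5 = 4751/5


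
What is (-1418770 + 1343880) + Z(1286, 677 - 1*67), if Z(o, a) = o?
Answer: -73604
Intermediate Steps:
(-1418770 + 1343880) + Z(1286, 677 - 1*67) = (-1418770 + 1343880) + 1286 = -74890 + 1286 = -73604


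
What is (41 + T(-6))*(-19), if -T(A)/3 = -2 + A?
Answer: -1235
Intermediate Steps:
T(A) = 6 - 3*A (T(A) = -3*(-2 + A) = 6 - 3*A)
(41 + T(-6))*(-19) = (41 + (6 - 3*(-6)))*(-19) = (41 + (6 + 18))*(-19) = (41 + 24)*(-19) = 65*(-19) = -1235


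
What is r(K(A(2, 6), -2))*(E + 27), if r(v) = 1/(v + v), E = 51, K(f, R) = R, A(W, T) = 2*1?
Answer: -39/2 ≈ -19.500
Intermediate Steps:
A(W, T) = 2
r(v) = 1/(2*v)
r(K(A(2, 6), -2))*(E + 27) = ((½)/(-2))*(51 + 27) = ((½)*(-½))*78 = -¼*78 = -39/2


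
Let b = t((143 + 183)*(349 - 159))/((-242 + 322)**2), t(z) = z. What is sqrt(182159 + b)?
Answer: 7*sqrt(5948365)/40 ≈ 426.81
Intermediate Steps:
b = 3097/320 (b = ((143 + 183)*(349 - 159))/((-242 + 322)**2) = (326*190)/(80**2) = 61940/6400 = 61940*(1/6400) = 3097/320 ≈ 9.6781)
sqrt(182159 + b) = sqrt(182159 + 3097/320) = sqrt(58293977/320) = 7*sqrt(5948365)/40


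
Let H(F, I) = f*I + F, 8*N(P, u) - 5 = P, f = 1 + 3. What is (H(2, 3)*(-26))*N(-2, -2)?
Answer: -273/2 ≈ -136.50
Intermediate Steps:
f = 4
N(P, u) = 5/8 + P/8
H(F, I) = F + 4*I (H(F, I) = 4*I + F = F + 4*I)
(H(2, 3)*(-26))*N(-2, -2) = ((2 + 4*3)*(-26))*(5/8 + (⅛)*(-2)) = ((2 + 12)*(-26))*(5/8 - ¼) = (14*(-26))*(3/8) = -364*3/8 = -273/2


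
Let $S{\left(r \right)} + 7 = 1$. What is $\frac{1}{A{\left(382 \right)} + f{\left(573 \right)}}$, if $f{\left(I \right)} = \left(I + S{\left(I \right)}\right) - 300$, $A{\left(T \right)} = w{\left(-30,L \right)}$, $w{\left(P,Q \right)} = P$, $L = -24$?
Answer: $\frac{1}{237} \approx 0.0042194$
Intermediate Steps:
$A{\left(T \right)} = -30$
$S{\left(r \right)} = -6$ ($S{\left(r \right)} = -7 + 1 = -6$)
$f{\left(I \right)} = -306 + I$ ($f{\left(I \right)} = \left(I - 6\right) - 300 = \left(-6 + I\right) - 300 = -306 + I$)
$\frac{1}{A{\left(382 \right)} + f{\left(573 \right)}} = \frac{1}{-30 + \left(-306 + 573\right)} = \frac{1}{-30 + 267} = \frac{1}{237}$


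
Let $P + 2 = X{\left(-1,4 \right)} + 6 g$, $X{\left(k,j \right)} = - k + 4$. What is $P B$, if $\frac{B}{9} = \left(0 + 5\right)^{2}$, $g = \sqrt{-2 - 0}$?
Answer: $675 + 1350 i \sqrt{2} \approx 675.0 + 1909.2 i$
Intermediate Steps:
$X{\left(k,j \right)} = 4 - k$
$g = i \sqrt{2}$ ($g = \sqrt{-2 + 0} = \sqrt{-2} = i \sqrt{2} \approx 1.4142 i$)
$B = 225$ ($B = 9 \left(0 + 5\right)^{2} = 9 \cdot 5^{2} = 9 \cdot 25 = 225$)
$P = 3 + 6 i \sqrt{2}$ ($P = -2 + \left(\left(4 - -1\right) + 6 i \sqrt{2}\right) = -2 + \left(\left(4 + 1\right) + 6 i \sqrt{2}\right) = -2 + \left(5 + 6 i \sqrt{2}\right) = 3 + 6 i \sqrt{2} \approx 3.0 + 8.4853 i$)
$P B = \left(3 + 6 i \sqrt{2}\right) 225 = 675 + 1350 i \sqrt{2}$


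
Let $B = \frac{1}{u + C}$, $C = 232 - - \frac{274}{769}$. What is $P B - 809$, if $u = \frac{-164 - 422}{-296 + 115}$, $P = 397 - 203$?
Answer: $- \frac{13250893409}{16396038} \approx -808.18$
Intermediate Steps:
$P = 194$ ($P = 397 - 203 = 194$)
$u = \frac{586}{181}$ ($u = - \frac{586}{-181} = \left(-586\right) \left(- \frac{1}{181}\right) = \frac{586}{181} \approx 3.2376$)
$C = \frac{178682}{769}$ ($C = 232 - \left(-274\right) \frac{1}{769} = 232 - - \frac{274}{769} = 232 + \frac{274}{769} = \frac{178682}{769} \approx 232.36$)
$B = \frac{139189}{32792076}$ ($B = \frac{1}{\frac{586}{181} + \frac{178682}{769}} = \frac{1}{\frac{32792076}{139189}} = \frac{139189}{32792076} \approx 0.0042446$)
$P B - 809 = 194 \cdot \frac{139189}{32792076} - 809 = \frac{13501333}{16396038} - 809 = - \frac{13250893409}{16396038}$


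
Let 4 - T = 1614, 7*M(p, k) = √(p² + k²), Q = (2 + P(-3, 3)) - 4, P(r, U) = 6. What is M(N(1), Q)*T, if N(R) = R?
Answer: -230*√17 ≈ -948.31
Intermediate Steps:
Q = 4 (Q = (2 + 6) - 4 = 8 - 4 = 4)
M(p, k) = √(k² + p²)/7 (M(p, k) = √(p² + k²)/7 = √(k² + p²)/7)
T = -1610 (T = 4 - 1*1614 = 4 - 1614 = -1610)
M(N(1), Q)*T = (√(4² + 1²)/7)*(-1610) = (√(16 + 1)/7)*(-1610) = (√17/7)*(-1610) = -230*√17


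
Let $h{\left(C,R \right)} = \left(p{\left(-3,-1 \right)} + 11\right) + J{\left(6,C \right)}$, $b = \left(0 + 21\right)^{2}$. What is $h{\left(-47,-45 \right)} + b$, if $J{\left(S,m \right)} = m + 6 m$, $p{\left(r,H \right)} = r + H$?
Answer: $119$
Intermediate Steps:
$p{\left(r,H \right)} = H + r$
$J{\left(S,m \right)} = 7 m$
$b = 441$ ($b = 21^{2} = 441$)
$h{\left(C,R \right)} = 7 + 7 C$ ($h{\left(C,R \right)} = \left(\left(-1 - 3\right) + 11\right) + 7 C = \left(-4 + 11\right) + 7 C = 7 + 7 C$)
$h{\left(-47,-45 \right)} + b = \left(7 + 7 \left(-47\right)\right) + 441 = \left(7 - 329\right) + 441 = -322 + 441 = 119$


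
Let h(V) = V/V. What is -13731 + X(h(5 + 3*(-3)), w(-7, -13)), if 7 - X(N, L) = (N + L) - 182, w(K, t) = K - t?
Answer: -13549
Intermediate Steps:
h(V) = 1
X(N, L) = 189 - L - N (X(N, L) = 7 - ((N + L) - 182) = 7 - ((L + N) - 182) = 7 - (-182 + L + N) = 7 + (182 - L - N) = 189 - L - N)
-13731 + X(h(5 + 3*(-3)), w(-7, -13)) = -13731 + (189 - (-7 - 1*(-13)) - 1*1) = -13731 + (189 - (-7 + 13) - 1) = -13731 + (189 - 1*6 - 1) = -13731 + (189 - 6 - 1) = -13731 + 182 = -13549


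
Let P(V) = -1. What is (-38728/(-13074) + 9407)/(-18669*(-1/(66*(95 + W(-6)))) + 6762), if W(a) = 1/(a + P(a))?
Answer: 898580779184/646005016209 ≈ 1.3910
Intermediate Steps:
W(a) = 1/(-1 + a) (W(a) = 1/(a - 1) = 1/(-1 + a))
(-38728/(-13074) + 9407)/(-18669*(-1/(66*(95 + W(-6)))) + 6762) = (-38728/(-13074) + 9407)/(-18669*(-1/(66*(95 + 1/(-1 - 6)))) + 6762) = (-38728*(-1/13074) + 9407)/(-18669*(-1/(66*(95 + 1/(-7)))) + 6762) = (19364/6537 + 9407)/(-18669*(-1/(66*(95 - ⅐))) + 6762) = 61512923/(6537*(-18669/((664/7)*(-66)) + 6762)) = 61512923/(6537*(-18669/(-43824/7) + 6762)) = 61512923/(6537*(-18669*(-7/43824) + 6762)) = 61512923/(6537*(43561/14608 + 6762)) = 61512923/(6537*(98822857/14608)) = (61512923/6537)*(14608/98822857) = 898580779184/646005016209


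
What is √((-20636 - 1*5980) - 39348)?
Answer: 2*I*√16491 ≈ 256.83*I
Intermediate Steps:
√((-20636 - 1*5980) - 39348) = √((-20636 - 5980) - 39348) = √(-26616 - 39348) = √(-65964) = 2*I*√16491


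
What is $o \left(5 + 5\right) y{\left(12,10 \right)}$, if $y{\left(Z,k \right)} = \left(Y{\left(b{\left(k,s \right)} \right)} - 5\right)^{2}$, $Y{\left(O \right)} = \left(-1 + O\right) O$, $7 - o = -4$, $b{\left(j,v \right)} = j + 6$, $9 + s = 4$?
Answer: $6074750$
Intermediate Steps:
$s = -5$ ($s = -9 + 4 = -5$)
$b{\left(j,v \right)} = 6 + j$
$o = 11$ ($o = 7 - -4 = 7 + 4 = 11$)
$Y{\left(O \right)} = O \left(-1 + O\right)$
$y{\left(Z,k \right)} = \left(-5 + \left(5 + k\right) \left(6 + k\right)\right)^{2}$ ($y{\left(Z,k \right)} = \left(\left(6 + k\right) \left(-1 + \left(6 + k\right)\right) - 5\right)^{2} = \left(\left(6 + k\right) \left(5 + k\right) - 5\right)^{2} = \left(\left(5 + k\right) \left(6 + k\right) - 5\right)^{2} = \left(-5 + \left(5 + k\right) \left(6 + k\right)\right)^{2}$)
$o \left(5 + 5\right) y{\left(12,10 \right)} = 11 \left(5 + 5\right) \left(-5 + \left(5 + 10\right) \left(6 + 10\right)\right)^{2} = 11 \cdot 10 \left(-5 + 15 \cdot 16\right)^{2} = 110 \left(-5 + 240\right)^{2} = 110 \cdot 235^{2} = 110 \cdot 55225 = 6074750$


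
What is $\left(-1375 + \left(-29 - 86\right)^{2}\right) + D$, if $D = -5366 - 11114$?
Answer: $-4630$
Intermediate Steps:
$D = -16480$ ($D = -5366 - 11114 = -16480$)
$\left(-1375 + \left(-29 - 86\right)^{2}\right) + D = \left(-1375 + \left(-29 - 86\right)^{2}\right) - 16480 = \left(-1375 + \left(-115\right)^{2}\right) - 16480 = \left(-1375 + 13225\right) - 16480 = 11850 - 16480 = -4630$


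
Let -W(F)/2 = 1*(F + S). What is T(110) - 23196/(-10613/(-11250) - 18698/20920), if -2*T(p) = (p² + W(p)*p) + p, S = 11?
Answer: -268754286535/583573 ≈ -4.6053e+5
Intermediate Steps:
W(F) = -22 - 2*F (W(F) = -2*(F + 11) = -2*(11 + F) = -22 - 2*F)
T(p) = -p/2 - p²/2 - p*(-22 - 2*p)/2 (T(p) = -((p² + (-22 - 2*p)*p) + p)/2 = -((p² + p*(-22 - 2*p)) + p)/2 = -(p + p² + p*(-22 - 2*p))/2 = -p/2 - p²/2 - p*(-22 - 2*p)/2)
T(110) - 23196/(-10613/(-11250) - 18698/20920) = (½)*110*(21 + 110) - 23196/(-10613/(-11250) - 18698/20920) = (½)*110*131 - 23196/(-10613*(-1/11250) - 18698*1/20920) = 7205 - 23196/(10613/11250 - 9349/10460) = 7205 - 23196/583573/11767500 = 7205 - 23196*11767500/583573 = 7205 - 272958930000/583573 = -268754286535/583573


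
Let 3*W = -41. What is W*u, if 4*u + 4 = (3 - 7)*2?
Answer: 41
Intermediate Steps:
W = -41/3 (W = (⅓)*(-41) = -41/3 ≈ -13.667)
u = -3 (u = -1 + ((3 - 7)*2)/4 = -1 + (-4*2)/4 = -1 + (¼)*(-8) = -1 - 2 = -3)
W*u = -41/3*(-3) = 41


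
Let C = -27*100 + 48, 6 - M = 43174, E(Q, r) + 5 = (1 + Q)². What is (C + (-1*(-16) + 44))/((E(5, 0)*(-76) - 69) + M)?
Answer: 2592/45593 ≈ 0.056851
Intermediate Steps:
E(Q, r) = -5 + (1 + Q)²
M = -43168 (M = 6 - 1*43174 = 6 - 43174 = -43168)
C = -2652 (C = -2700 + 48 = -2652)
(C + (-1*(-16) + 44))/((E(5, 0)*(-76) - 69) + M) = (-2652 + (-1*(-16) + 44))/(((-5 + (1 + 5)²)*(-76) - 69) - 43168) = (-2652 + (16 + 44))/(((-5 + 6²)*(-76) - 69) - 43168) = (-2652 + 60)/(((-5 + 36)*(-76) - 69) - 43168) = -2592/((31*(-76) - 69) - 43168) = -2592/((-2356 - 69) - 43168) = -2592/(-2425 - 43168) = -2592/(-45593) = -2592*(-1/45593) = 2592/45593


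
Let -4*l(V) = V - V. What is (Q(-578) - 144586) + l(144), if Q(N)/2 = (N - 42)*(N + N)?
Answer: 1288854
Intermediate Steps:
l(V) = 0 (l(V) = -(V - V)/4 = -¼*0 = 0)
Q(N) = 4*N*(-42 + N) (Q(N) = 2*((N - 42)*(N + N)) = 2*((-42 + N)*(2*N)) = 2*(2*N*(-42 + N)) = 4*N*(-42 + N))
(Q(-578) - 144586) + l(144) = (4*(-578)*(-42 - 578) - 144586) + 0 = (4*(-578)*(-620) - 144586) + 0 = (1433440 - 144586) + 0 = 1288854 + 0 = 1288854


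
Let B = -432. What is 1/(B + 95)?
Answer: -1/337 ≈ -0.0029674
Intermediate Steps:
1/(B + 95) = 1/(-432 + 95) = 1/(-337) = -1/337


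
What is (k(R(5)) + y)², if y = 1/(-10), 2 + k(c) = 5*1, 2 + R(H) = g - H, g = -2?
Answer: 841/100 ≈ 8.4100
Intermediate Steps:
R(H) = -4 - H (R(H) = -2 + (-2 - H) = -4 - H)
k(c) = 3 (k(c) = -2 + 5*1 = -2 + 5 = 3)
y = -⅒ ≈ -0.10000
(k(R(5)) + y)² = (3 - ⅒)² = (29/10)² = 841/100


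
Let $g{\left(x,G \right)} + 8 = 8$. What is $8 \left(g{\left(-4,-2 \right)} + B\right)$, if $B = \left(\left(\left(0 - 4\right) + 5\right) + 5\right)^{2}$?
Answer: $288$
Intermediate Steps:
$g{\left(x,G \right)} = 0$ ($g{\left(x,G \right)} = -8 + 8 = 0$)
$B = 36$ ($B = \left(\left(-4 + 5\right) + 5\right)^{2} = \left(1 + 5\right)^{2} = 6^{2} = 36$)
$8 \left(g{\left(-4,-2 \right)} + B\right) = 8 \left(0 + 36\right) = 8 \cdot 36 = 288$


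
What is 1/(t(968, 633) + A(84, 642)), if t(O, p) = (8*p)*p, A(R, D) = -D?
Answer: 1/3204870 ≈ 3.1202e-7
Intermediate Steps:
t(O, p) = 8*p²
1/(t(968, 633) + A(84, 642)) = 1/(8*633² - 1*642) = 1/(8*400689 - 642) = 1/(3205512 - 642) = 1/3204870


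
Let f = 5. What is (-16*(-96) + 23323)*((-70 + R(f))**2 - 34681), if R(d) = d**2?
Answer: -811795504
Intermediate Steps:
(-16*(-96) + 23323)*((-70 + R(f))**2 - 34681) = (-16*(-96) + 23323)*((-70 + 5**2)**2 - 34681) = (1536 + 23323)*((-70 + 25)**2 - 34681) = 24859*((-45)**2 - 34681) = 24859*(2025 - 34681) = 24859*(-32656) = -811795504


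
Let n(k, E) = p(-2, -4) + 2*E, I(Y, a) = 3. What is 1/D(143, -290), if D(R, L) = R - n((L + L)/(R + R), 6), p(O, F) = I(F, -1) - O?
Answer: 1/126 ≈ 0.0079365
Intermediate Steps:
p(O, F) = 3 - O
n(k, E) = 5 + 2*E (n(k, E) = (3 - 1*(-2)) + 2*E = (3 + 2) + 2*E = 5 + 2*E)
D(R, L) = -17 + R (D(R, L) = R - (5 + 2*6) = R - (5 + 12) = R - 1*17 = R - 17 = -17 + R)
1/D(143, -290) = 1/(-17 + 143) = 1/126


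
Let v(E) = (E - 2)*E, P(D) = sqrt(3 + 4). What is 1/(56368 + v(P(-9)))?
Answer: 56375/3178140597 + 2*sqrt(7)/3178140597 ≈ 1.7740e-5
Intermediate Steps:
P(D) = sqrt(7)
v(E) = E*(-2 + E) (v(E) = (-2 + E)*E = E*(-2 + E))
1/(56368 + v(P(-9))) = 1/(56368 + sqrt(7)*(-2 + sqrt(7)))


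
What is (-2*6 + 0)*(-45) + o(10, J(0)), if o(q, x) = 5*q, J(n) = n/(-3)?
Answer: 590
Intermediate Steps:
J(n) = -n/3 (J(n) = n*(-1/3) = -n/3)
(-2*6 + 0)*(-45) + o(10, J(0)) = (-2*6 + 0)*(-45) + 5*10 = (-12 + 0)*(-45) + 50 = -12*(-45) + 50 = 540 + 50 = 590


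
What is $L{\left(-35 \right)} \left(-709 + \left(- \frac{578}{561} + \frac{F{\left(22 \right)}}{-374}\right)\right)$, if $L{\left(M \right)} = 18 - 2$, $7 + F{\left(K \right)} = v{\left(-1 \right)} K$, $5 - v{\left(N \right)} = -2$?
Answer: $- \frac{6376760}{561} \approx -11367.0$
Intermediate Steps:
$v{\left(N \right)} = 7$ ($v{\left(N \right)} = 5 - -2 = 5 + 2 = 7$)
$F{\left(K \right)} = -7 + 7 K$
$L{\left(M \right)} = 16$
$L{\left(-35 \right)} \left(-709 + \left(- \frac{578}{561} + \frac{F{\left(22 \right)}}{-374}\right)\right) = 16 \left(-709 - \left(\frac{34}{33} - \frac{-7 + 7 \cdot 22}{-374}\right)\right) = 16 \left(-709 - \left(\frac{34}{33} - \left(-7 + 154\right) \left(- \frac{1}{374}\right)\right)\right) = 16 \left(-709 + \left(- \frac{34}{33} + 147 \left(- \frac{1}{374}\right)\right)\right) = 16 \left(-709 - \frac{1597}{1122}\right) = 16 \left(- \frac{797095}{1122}\right) = - \frac{6376760}{561}$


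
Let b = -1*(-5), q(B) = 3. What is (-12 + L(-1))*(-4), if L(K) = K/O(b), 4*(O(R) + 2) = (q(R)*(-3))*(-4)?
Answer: 340/7 ≈ 48.571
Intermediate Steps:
b = 5
O(R) = 7 (O(R) = -2 + ((3*(-3))*(-4))/4 = -2 + (-9*(-4))/4 = -2 + (1/4)*36 = -2 + 9 = 7)
L(K) = K/7
(-12 + L(-1))*(-4) = (-12 + (1/7)*(-1))*(-4) = (-12 - 1/7)*(-4) = -85/7*(-4) = 340/7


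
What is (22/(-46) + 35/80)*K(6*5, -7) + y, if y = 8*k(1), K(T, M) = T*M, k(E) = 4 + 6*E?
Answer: 16295/184 ≈ 88.560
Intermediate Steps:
K(T, M) = M*T
y = 80 (y = 8*(4 + 6*1) = 8*(4 + 6) = 8*10 = 80)
(22/(-46) + 35/80)*K(6*5, -7) + y = (22/(-46) + 35/80)*(-42*5) + 80 = (22*(-1/46) + 35*(1/80))*(-7*30) + 80 = (-11/23 + 7/16)*(-210) + 80 = -15/368*(-210) + 80 = 1575/184 + 80 = 16295/184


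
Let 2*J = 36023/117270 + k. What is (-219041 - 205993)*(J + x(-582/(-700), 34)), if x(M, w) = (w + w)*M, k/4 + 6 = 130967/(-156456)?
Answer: -9059444428385409/495498325 ≈ -1.8283e+7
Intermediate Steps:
k = -1069703/39114 (k = -24 + 4*(130967/(-156456)) = -24 + 4*(130967*(-1/156456)) = -24 + 4*(-130967/156456) = -24 - 130967/39114 = -1069703/39114 ≈ -27.348)
J = -3445418533/254827710 (J = (36023/117270 - 1069703/39114)/2 = (1/2)*(-3445418533/127413855) = -3445418533/254827710 ≈ -13.521)
x(M, w) = 2*M*w (x(M, w) = (2*w)*M = 2*M*w)
(-219041 - 205993)*(J + x(-582/(-700), 34)) = (-219041 - 205993)*(-3445418533/254827710 + 2*(-582/(-700))*34) = -425034*(-3445418533/254827710 + 2*(-582*(-1/700))*34) = -425034*(-3445418533/254827710 + 2*(291/350)*34) = -425034*(-3445418533/254827710 + 9894/175) = -425034*383663423893/8918969850 = -9059444428385409/495498325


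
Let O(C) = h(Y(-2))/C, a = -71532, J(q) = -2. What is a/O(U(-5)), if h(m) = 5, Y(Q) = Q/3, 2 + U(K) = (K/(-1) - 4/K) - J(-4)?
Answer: -2074428/25 ≈ -82977.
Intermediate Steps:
U(K) = -K - 4/K (U(K) = -2 + ((K/(-1) - 4/K) - 1*(-2)) = -2 + ((K*(-1) - 4/K) + 2) = -2 + ((-K - 4/K) + 2) = -2 + (2 - K - 4/K) = -K - 4/K)
Y(Q) = Q/3 (Y(Q) = Q*(⅓) = Q/3)
O(C) = 5/C
a/O(U(-5)) = -71532/(5/(-1*(-5) - 4/(-5))) = -71532/(5/(5 - 4*(-⅕))) = -71532/(5/(5 + ⅘)) = -71532/(5/(29/5)) = -71532/(5*(5/29)) = -71532/25/29 = -71532*29/25 = -2074428/25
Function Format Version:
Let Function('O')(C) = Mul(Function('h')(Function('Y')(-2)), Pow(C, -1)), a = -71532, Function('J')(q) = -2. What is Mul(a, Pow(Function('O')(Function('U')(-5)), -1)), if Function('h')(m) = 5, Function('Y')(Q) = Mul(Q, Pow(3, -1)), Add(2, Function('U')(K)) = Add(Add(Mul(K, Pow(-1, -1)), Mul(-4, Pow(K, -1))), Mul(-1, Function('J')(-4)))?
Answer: Rational(-2074428, 25) ≈ -82977.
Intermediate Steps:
Function('U')(K) = Add(Mul(-1, K), Mul(-4, Pow(K, -1))) (Function('U')(K) = Add(-2, Add(Add(Mul(K, Pow(-1, -1)), Mul(-4, Pow(K, -1))), Mul(-1, -2))) = Add(-2, Add(Add(Mul(K, -1), Mul(-4, Pow(K, -1))), 2)) = Add(-2, Add(Add(Mul(-1, K), Mul(-4, Pow(K, -1))), 2)) = Add(-2, Add(2, Mul(-1, K), Mul(-4, Pow(K, -1)))) = Add(Mul(-1, K), Mul(-4, Pow(K, -1))))
Function('Y')(Q) = Mul(Rational(1, 3), Q) (Function('Y')(Q) = Mul(Q, Rational(1, 3)) = Mul(Rational(1, 3), Q))
Function('O')(C) = Mul(5, Pow(C, -1))
Mul(a, Pow(Function('O')(Function('U')(-5)), -1)) = Mul(-71532, Pow(Mul(5, Pow(Add(Mul(-1, -5), Mul(-4, Pow(-5, -1))), -1)), -1)) = Mul(-71532, Pow(Mul(5, Pow(Add(5, Mul(-4, Rational(-1, 5))), -1)), -1)) = Mul(-71532, Pow(Mul(5, Pow(Add(5, Rational(4, 5)), -1)), -1)) = Mul(-71532, Pow(Mul(5, Pow(Rational(29, 5), -1)), -1)) = Mul(-71532, Pow(Mul(5, Rational(5, 29)), -1)) = Mul(-71532, Pow(Rational(25, 29), -1)) = Mul(-71532, Rational(29, 25)) = Rational(-2074428, 25)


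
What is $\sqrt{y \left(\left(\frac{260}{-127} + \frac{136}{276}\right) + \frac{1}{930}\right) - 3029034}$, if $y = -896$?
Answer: $\frac{i \sqrt{620627551911271930}}{452755} \approx 1740.0 i$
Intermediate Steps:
$\sqrt{y \left(\left(\frac{260}{-127} + \frac{136}{276}\right) + \frac{1}{930}\right) - 3029034} = \sqrt{- 896 \left(\left(\frac{260}{-127} + \frac{136}{276}\right) + \frac{1}{930}\right) - 3029034} = \sqrt{- 896 \left(\left(260 \left(- \frac{1}{127}\right) + 136 \cdot \frac{1}{276}\right) + \frac{1}{930}\right) - 3029034} = \sqrt{- 896 \left(\left(- \frac{260}{127} + \frac{34}{69}\right) + \frac{1}{930}\right) - 3029034} = \sqrt{- 896 \left(- \frac{13622}{8763} + \frac{1}{930}\right) - 3029034} = \sqrt{\left(-896\right) \left(- \frac{1406633}{905510}\right) - 3029034} = \sqrt{\frac{630171584}{452755} - 3029034} = \sqrt{- \frac{1370780117086}{452755}} = \frac{i \sqrt{620627551911271930}}{452755}$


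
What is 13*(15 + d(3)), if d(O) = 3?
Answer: 234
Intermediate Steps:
13*(15 + d(3)) = 13*(15 + 3) = 13*18 = 234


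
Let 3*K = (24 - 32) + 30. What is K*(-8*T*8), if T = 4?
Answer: -5632/3 ≈ -1877.3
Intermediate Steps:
K = 22/3 (K = ((24 - 32) + 30)/3 = (-8 + 30)/3 = (⅓)*22 = 22/3 ≈ 7.3333)
K*(-8*T*8) = 22*(-8*4*8)/3 = 22*(-32*8)/3 = (22/3)*(-256) = -5632/3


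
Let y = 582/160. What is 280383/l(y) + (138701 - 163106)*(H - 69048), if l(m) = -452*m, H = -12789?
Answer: 21891657918365/10961 ≈ 1.9972e+9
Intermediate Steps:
y = 291/80 (y = 582*(1/160) = 291/80 ≈ 3.6375)
280383/l(y) + (138701 - 163106)*(H - 69048) = 280383/((-452*291/80)) + (138701 - 163106)*(-12789 - 69048) = 280383/(-32883/20) - 24405*(-81837) = 280383*(-20/32883) + 1997231985 = -1869220/10961 + 1997231985 = 21891657918365/10961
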